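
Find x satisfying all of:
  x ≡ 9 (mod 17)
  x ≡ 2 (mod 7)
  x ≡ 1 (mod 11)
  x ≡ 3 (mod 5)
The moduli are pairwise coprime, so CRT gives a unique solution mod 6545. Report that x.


Product of moduli M = 17 · 7 · 11 · 5 = 6545.
Merge one congruence at a time:
  Start: x ≡ 9 (mod 17).
  Combine with x ≡ 2 (mod 7); new modulus lcm = 119.
    Write x = 9 + 17·t and substitute into x ≡ 2 (mod 7): 17·t ≡ 2 − 9 = -7 (mod 7).
    Reduce coefficients mod 7: 3·t ≡ 0 (mod 7).
    The inverse of 3 mod 7 is 5 (since 3·5 = 15 = 2·7 + 1), so t ≡ 5·0 = 0 ≡ 0 (mod 7).
    Then x = 9 + 17·0 = 9, valid modulo lcm(17, 7) = 119: x ≡ 9 (mod 119).
  Combine with x ≡ 1 (mod 11); new modulus lcm = 1309.
    Write x = 9 + 119·t and substitute into x ≡ 1 (mod 11): 119·t ≡ 1 − 9 = -8 (mod 11).
    Reduce coefficients mod 11: 9·t ≡ 3 (mod 11).
    The inverse of 9 mod 11 is 5 (since 9·5 = 45 = 4·11 + 1), so t ≡ 5·3 = 15 ≡ 4 (mod 11).
    Then x = 9 + 119·4 = 485, valid modulo lcm(119, 11) = 1309: x ≡ 485 (mod 1309).
  Combine with x ≡ 3 (mod 5); new modulus lcm = 6545.
    Write x = 485 + 1309·t and substitute into x ≡ 3 (mod 5): 1309·t ≡ 3 − 485 = -482 (mod 5).
    Reduce coefficients mod 5: 4·t ≡ 3 (mod 5).
    The inverse of 4 mod 5 is 4 (since 4·4 = 16 = 3·5 + 1), so t ≡ 4·3 = 12 ≡ 2 (mod 5).
    Then x = 485 + 1309·2 = 3103, valid modulo lcm(1309, 5) = 6545: x ≡ 3103 (mod 6545).
Verify against each original: 3103 mod 17 = 9, 3103 mod 7 = 2, 3103 mod 11 = 1, 3103 mod 5 = 3.

x ≡ 3103 (mod 6545).


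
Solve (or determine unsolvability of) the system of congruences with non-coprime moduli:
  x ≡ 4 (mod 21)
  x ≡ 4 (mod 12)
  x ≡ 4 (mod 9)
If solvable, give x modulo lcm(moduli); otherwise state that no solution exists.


Moduli 21, 12, 9 are not pairwise coprime, so CRT works modulo lcm(m_i) when all pairwise compatibility conditions hold.
Pairwise compatibility: gcd(m_i, m_j) must divide a_i - a_j for every pair.
Merge one congruence at a time:
  Start: x ≡ 4 (mod 21).
  Combine with x ≡ 4 (mod 12): gcd(21, 12) = 3; 4 - 4 = 0, which IS divisible by 3, so compatible.
    Write x = 4 + 21·t and substitute into x ≡ 4 (mod 12): 21·t ≡ 4 − 4 = 0 (mod 12).
    Divide the congruence (and modulus) by g = 3: 7·t ≡ 0 (mod 4).
    Reduce coefficients mod 4: 3·t ≡ 0 (mod 4).
    The inverse of 3 mod 4 is 3 (since 3·3 = 9 = 2·4 + 1), so t ≡ 3·0 = 0 ≡ 0 (mod 4).
    Then x = 4 + 21·0 = 4, valid modulo lcm(21, 12) = 84: x ≡ 4 (mod 84).
  Combine with x ≡ 4 (mod 9): gcd(84, 9) = 3; 4 - 4 = 0, which IS divisible by 3, so compatible.
    Write x = 4 + 84·t and substitute into x ≡ 4 (mod 9): 84·t ≡ 4 − 4 = 0 (mod 9).
    Divide the congruence (and modulus) by g = 3: 28·t ≡ 0 (mod 3).
    Reduce coefficients mod 3: 1·t ≡ 0 (mod 3).
    So t ≡ 0 (mod 3).
    Then x = 4 + 84·0 = 4, valid modulo lcm(84, 9) = 252: x ≡ 4 (mod 252).
Verify: 4 mod 21 = 4, 4 mod 12 = 4, 4 mod 9 = 4.

x ≡ 4 (mod 252).


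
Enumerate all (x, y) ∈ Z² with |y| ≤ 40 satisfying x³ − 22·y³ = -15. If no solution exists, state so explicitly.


The equation is x³ - 22y³ = -15. For fixed y, x³ = 22·y³ − 15, so a solution requires the RHS to be a perfect cube.
Strategy: iterate y from -40 to 40, compute RHS = 22·y³ − 15, and check whether it is a (positive or negative) perfect cube.
Check small values of y:
  y = 0: RHS = -15 is not a perfect cube.
  y = 1: RHS = 7 is not a perfect cube.
  y = -1: RHS = -37 is not a perfect cube.
  y = 2: RHS = 161 is not a perfect cube.
  y = -2: RHS = -191 is not a perfect cube.
  y = 3: RHS = 579 is not a perfect cube.
  y = -3: RHS = -609 is not a perfect cube.
Continuing the search up to |y| = 40 finds no solutions either.
No (x, y) in the scanned range satisfies the equation.

No integer solutions with |y| ≤ 40.


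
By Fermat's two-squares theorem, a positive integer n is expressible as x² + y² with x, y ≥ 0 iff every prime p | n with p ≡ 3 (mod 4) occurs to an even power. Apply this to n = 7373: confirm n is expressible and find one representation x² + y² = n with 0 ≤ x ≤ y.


Step 1: Factor n = 7373 = 73 · 101.
Step 2: Check the mod-4 condition on each prime factor: 73 ≡ 1 (mod 4), exponent 1; 101 ≡ 1 (mod 4), exponent 1.
All primes ≡ 3 (mod 4) appear to even exponent (or don't appear), so by the two-squares theorem n IS expressible as a sum of two squares.
Step 3: Build a representation. Here n = 73 · 101 is a product of primes ≡ 1 (mod 4). Each prime p ≡ 1 (mod 4) is itself a sum of two squares; find a² by testing p − a² for a perfect square:
  73: 73 − 1² = 72, 73 − 2² = 69, 73 − 3² = 64 = 8² ⇒ 73 = 3² + 8².
  101: 101 − 1² = 100 = 10² ⇒ 101 = 1² + 10².
  Combine using the Brahmagupta–Fibonacci identity (a² + b²)(c² + d²) = (ac − bd)² + (ad + bc)² = (ac + bd)² + (ad − bc)²:
  73 · 101 = 7373: from (3² + 8²)(1² + 10²), take (3·1 − 8·10, 3·10 + 8·1) = (3 − 80, 30 + 8) = (-77, 38); dropping signs (only squares matter) gives (77, 38); check 77² + 38² = 5929 + 1444 = 7373 ✓.
Step 4: Order so x ≤ y and verify: 38² + 77² = 1444 + 5929 = 7373 = n. ✓

n = 7373 = 38² + 77² (one valid representation with x ≤ y).


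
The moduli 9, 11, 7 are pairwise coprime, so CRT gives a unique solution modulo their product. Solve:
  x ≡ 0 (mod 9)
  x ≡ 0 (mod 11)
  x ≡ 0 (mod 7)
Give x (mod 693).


Moduli 9, 11, 7 are pairwise coprime; by CRT there is a unique solution modulo M = 9 · 11 · 7 = 693.
Solve pairwise, accumulating the modulus:
  Start with x ≡ 0 (mod 9).
  Combine with x ≡ 0 (mod 11): since gcd(9, 11) = 1, we get a unique residue mod 99.
    Write x = 0 + 9·t and substitute into x ≡ 0 (mod 11): 9·t ≡ 0 − 0 = 0 (mod 11).
    The inverse of 9 mod 11 is 5 (since 9·5 = 45 = 4·11 + 1), so t ≡ 5·0 = 0 ≡ 0 (mod 11).
    Then x = 0 + 9·0 = 0, valid modulo lcm(9, 11) = 99: x ≡ 0 (mod 99).
  Combine with x ≡ 0 (mod 7): since gcd(99, 7) = 1, we get a unique residue mod 693.
    Write x = 0 + 99·t and substitute into x ≡ 0 (mod 7): 99·t ≡ 0 − 0 = 0 (mod 7).
    Reduce coefficients mod 7: 1·t ≡ 0 (mod 7).
    So t ≡ 0 (mod 7).
    Then x = 0 + 99·0 = 0, valid modulo lcm(99, 7) = 693: x ≡ 0 (mod 693).
Verify: 0 mod 9 = 0 ✓, 0 mod 11 = 0 ✓, 0 mod 7 = 0 ✓.

x ≡ 0 (mod 693).


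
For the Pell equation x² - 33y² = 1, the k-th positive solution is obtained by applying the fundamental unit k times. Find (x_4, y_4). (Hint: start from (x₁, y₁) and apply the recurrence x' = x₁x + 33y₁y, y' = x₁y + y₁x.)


Step 1: Find the fundamental solution (x₁, y₁) of x² - 33y² = 1.
  Expand √33 as a continued fraction. a₀ = ⌊√33⌋ = 5; iterate m_{k+1} = d_k·a_k − m_k, d_{k+1} = (33 − m_{k+1}²)/d_k, a_{k+1} = ⌊(a₀ + m_{k+1})/d_{k+1}⌋ (starting m₀ = 0, d₀ = 1), with convergents p_k = a_k·p_{k-1} + p_{k-2}, q_k = a_k·q_{k-1} + q_{k-2} (p₋₁ = 1, q₋₁ = 0):
  k = 0: a₀ = 5; p₀/q₀ = 5/1; p₀² − 33·q₀² = 25 − 33 = -8.
  k = 1: m = 5, d = 8, a = ⌊(5 + 5)/8⌋ = 1; p/q = (1·5 + 1)/(1·1 + 0) = 6/1; p² − 33·q² = 36 − 33 = 3.
  k = 2: m = 3, d = 3, a = ⌊(5 + 3)/3⌋ = 2; p/q = (2·6 + 5)/(2·1 + 1) = 17/3; p² − 33·q² = 289 − 297 = -8.
  k = 3: m = 3, d = 8, a = ⌊(5 + 3)/8⌋ = 1; p/q = (1·17 + 6)/(1·3 + 1) = 23/4; p² − 33·q² = 529 − 528 = 1.
  The first convergent with p² − 33·q² = 1 gives the fundamental solution (x₁, y₁) = (23, 4).
Step 2: Apply the recurrence (x_{n+1}, y_{n+1}) = (x₁x_n + 33y₁y_n, x₁y_n + y₁x_n) repeatedly.
  From (x_1, y_1) = (23, 4): x_2 = 23·23 + 33·4·4 = 1057; y_2 = 23·4 + 4·23 = 184.
  From (x_2, y_2) = (1057, 184): x_3 = 23·1057 + 33·4·184 = 48599; y_3 = 23·184 + 4·1057 = 8460.
  From (x_3, y_3) = (48599, 8460): x_4 = 23·48599 + 33·4·8460 = 2234497; y_4 = 23·8460 + 4·48599 = 388976.
Step 3: Verify x_4² - 33·y_4² = 4992976843009 - 4992976843008 = 1 (should be 1). ✓

(x_1, y_1) = (23, 4); (x_4, y_4) = (2234497, 388976).


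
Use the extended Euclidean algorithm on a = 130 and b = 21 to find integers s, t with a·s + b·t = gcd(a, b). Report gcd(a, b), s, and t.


Euclidean algorithm on (130, 21) — divide until remainder is 0:
  130 = 6 · 21 + 4
  21 = 5 · 4 + 1
  4 = 4 · 1 + 0
gcd(130, 21) = 1.
Track Bezout coefficients alongside the remainders: start with r₀ = 130 = a·1 + b·0 (s = 1, t = 0) and r₁ = 21 = a·0 + b·1 (s = 0, t = 1); each new remainder r_{k+1} = r_{k-1} − q_k·r_k inherits s_{k+1} = s_{k-1} − q_k·s_k, t_{k+1} = t_{k-1} − q_k·t_k, so r_k = a·s_k + b·t_k at every step:
  q = 6: r = 4, s = 1 − 6·0 = 1, t = 0 − 6·1 = -6  (check: 130·1 + 21·(-6) = 4)
  q = 5: r = 1, s = 0 − 5·1 = -5, t = 1 − 5·(-6) = 31  (check: 130·(-5) + 21·31 = 1)
The row with r = 1 (the gcd) gives the Bezout coefficients s = -5, t = 31.
Result: 130 · (-5) + 21 · (31) = 1.

gcd(130, 21) = 1; s = -5, t = 31 (check: 130·(-5) + 21·31 = 1).


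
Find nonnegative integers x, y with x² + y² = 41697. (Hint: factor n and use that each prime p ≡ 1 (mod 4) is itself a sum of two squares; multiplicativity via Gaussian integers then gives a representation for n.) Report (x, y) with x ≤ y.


Step 1: Factor n = 41697 = 3^2 · 41 · 113.
Step 2: Check the mod-4 condition on each prime factor: 3 ≡ 3 (mod 4), exponent 2 (must be even); 41 ≡ 1 (mod 4), exponent 1; 113 ≡ 1 (mod 4), exponent 1.
All primes ≡ 3 (mod 4) appear to even exponent (or don't appear), so by the two-squares theorem n IS expressible as a sum of two squares.
Step 3: Build a representation. Group n = k² · m with k = 3 and m = 41 · 113 = 4633 (a product of primes ≡ 1 (mod 4)); a representation of m scales to one of n via (k·x)² + (k·y)² = k²(x² + y²). Each prime p ≡ 1 (mod 4) is itself a sum of two squares; find a² by testing p − a² for a perfect square:
  41: 41 − 1² = 40, 41 − 2² = 37, 41 − 3² = 32, 41 − 4² = 25 = 5² ⇒ 41 = 4² + 5².
  113: 113 − 1² = 112, 113 − 2² = 109, 113 − 3² = 104, 113 − 4² = 97, 113 − 5² = 88, 113 − 6² = 77, 113 − 7² = 64 = 8² ⇒ 113 = 7² + 8².
  Combine using the Brahmagupta–Fibonacci identity (a² + b²)(c² + d²) = (ac − bd)² + (ad + bc)² = (ac + bd)² + (ad − bc)²:
  41 · 113 = 4633: from (4² + 5²)(7² + 8²), take (4·7 − 5·8, 4·8 + 5·7) = (28 − 40, 32 + 35) = (-12, 67); dropping signs (only squares matter) gives (12, 67); check 12² + 67² = 144 + 4489 = 4633 ✓.
  Scale by k = 3: (3·12, 3·67) = (36, 201).
Step 4: Order so x ≤ y and verify: 36² + 201² = 1296 + 40401 = 41697 = n. ✓

n = 41697 = 36² + 201² (one valid representation with x ≤ y).


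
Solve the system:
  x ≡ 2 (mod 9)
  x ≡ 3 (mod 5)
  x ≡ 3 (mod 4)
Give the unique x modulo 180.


Moduli 9, 5, 4 are pairwise coprime; by CRT there is a unique solution modulo M = 9 · 5 · 4 = 180.
Solve pairwise, accumulating the modulus:
  Start with x ≡ 2 (mod 9).
  Combine with x ≡ 3 (mod 5): since gcd(9, 5) = 1, we get a unique residue mod 45.
    Write x = 2 + 9·t and substitute into x ≡ 3 (mod 5): 9·t ≡ 3 − 2 = 1 (mod 5).
    Reduce coefficients mod 5: 4·t ≡ 1 (mod 5).
    The inverse of 4 mod 5 is 4 (since 4·4 = 16 = 3·5 + 1), so t ≡ 4·1 = 4 ≡ 4 (mod 5).
    Then x = 2 + 9·4 = 38, valid modulo lcm(9, 5) = 45: x ≡ 38 (mod 45).
  Combine with x ≡ 3 (mod 4): since gcd(45, 4) = 1, we get a unique residue mod 180.
    Write x = 38 + 45·t and substitute into x ≡ 3 (mod 4): 45·t ≡ 3 − 38 = -35 (mod 4).
    Reduce coefficients mod 4: 1·t ≡ 1 (mod 4).
    So t ≡ 1 (mod 4).
    Then x = 38 + 45·1 = 83, valid modulo lcm(45, 4) = 180: x ≡ 83 (mod 180).
Verify: 83 mod 9 = 2 ✓, 83 mod 5 = 3 ✓, 83 mod 4 = 3 ✓.

x ≡ 83 (mod 180).


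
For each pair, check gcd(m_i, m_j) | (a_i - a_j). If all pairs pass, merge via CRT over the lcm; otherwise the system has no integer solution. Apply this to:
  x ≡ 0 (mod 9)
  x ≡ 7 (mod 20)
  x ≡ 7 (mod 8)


Moduli 9, 20, 8 are not pairwise coprime, so CRT works modulo lcm(m_i) when all pairwise compatibility conditions hold.
Pairwise compatibility: gcd(m_i, m_j) must divide a_i - a_j for every pair.
Merge one congruence at a time:
  Start: x ≡ 0 (mod 9).
  Combine with x ≡ 7 (mod 20): gcd(9, 20) = 1; 7 - 0 = 7, which IS divisible by 1, so compatible.
    Write x = 0 + 9·t and substitute into x ≡ 7 (mod 20): 9·t ≡ 7 − 0 = 7 (mod 20).
    The inverse of 9 mod 20 is 9 (since 9·9 = 81 = 4·20 + 1), so t ≡ 9·7 = 63 ≡ 3 (mod 20).
    Then x = 0 + 9·3 = 27, valid modulo lcm(9, 20) = 180: x ≡ 27 (mod 180).
  Combine with x ≡ 7 (mod 8): gcd(180, 8) = 4; 7 - 27 = -20, which IS divisible by 4, so compatible.
    Write x = 27 + 180·t and substitute into x ≡ 7 (mod 8): 180·t ≡ 7 − 27 = -20 (mod 8).
    Divide the congruence (and modulus) by g = 4: 45·t ≡ -5 (mod 2).
    Reduce coefficients mod 2: 1·t ≡ 1 (mod 2).
    So t ≡ 1 (mod 2).
    Then x = 27 + 180·1 = 207, valid modulo lcm(180, 8) = 360: x ≡ 207 (mod 360).
Verify: 207 mod 9 = 0, 207 mod 20 = 7, 207 mod 8 = 7.

x ≡ 207 (mod 360).


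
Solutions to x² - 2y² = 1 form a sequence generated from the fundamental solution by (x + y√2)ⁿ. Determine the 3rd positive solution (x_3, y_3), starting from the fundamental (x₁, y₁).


Step 1: Find the fundamental solution (x₁, y₁) of x² - 2y² = 1.
  Expand √2 as a continued fraction. a₀ = ⌊√2⌋ = 1; iterate m_{k+1} = d_k·a_k − m_k, d_{k+1} = (2 − m_{k+1}²)/d_k, a_{k+1} = ⌊(a₀ + m_{k+1})/d_{k+1}⌋ (starting m₀ = 0, d₀ = 1), with convergents p_k = a_k·p_{k-1} + p_{k-2}, q_k = a_k·q_{k-1} + q_{k-2} (p₋₁ = 1, q₋₁ = 0):
  k = 0: a₀ = 1; p₀/q₀ = 1/1; p₀² − 2·q₀² = 1 − 2 = -1.
  k = 1: m = 1, d = 1, a = ⌊(1 + 1)/1⌋ = 2; p/q = (2·1 + 1)/(2·1 + 0) = 3/2; p² − 2·q² = 9 − 8 = 1.
  The first convergent with p² − 2·q² = 1 gives the fundamental solution (x₁, y₁) = (3, 2).
Step 2: Apply the recurrence (x_{n+1}, y_{n+1}) = (x₁x_n + 2y₁y_n, x₁y_n + y₁x_n) repeatedly.
  From (x_1, y_1) = (3, 2): x_2 = 3·3 + 2·2·2 = 17; y_2 = 3·2 + 2·3 = 12.
  From (x_2, y_2) = (17, 12): x_3 = 3·17 + 2·2·12 = 99; y_3 = 3·12 + 2·17 = 70.
Step 3: Verify x_3² - 2·y_3² = 9801 - 9800 = 1 (should be 1). ✓

(x_1, y_1) = (3, 2); (x_3, y_3) = (99, 70).


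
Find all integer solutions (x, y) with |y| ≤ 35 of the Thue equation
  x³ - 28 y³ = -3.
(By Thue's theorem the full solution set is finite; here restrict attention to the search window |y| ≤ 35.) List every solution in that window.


The equation is x³ - 28y³ = -3. For fixed y, x³ = 28·y³ − 3, so a solution requires the RHS to be a perfect cube.
Strategy: iterate y from -35 to 35, compute RHS = 28·y³ − 3, and check whether it is a (positive or negative) perfect cube.
Check small values of y:
  y = 0: RHS = -3 is not a perfect cube.
  y = 1: RHS = 25 is not a perfect cube.
  y = -1: RHS = -31 is not a perfect cube.
  y = 2: RHS = 221 is not a perfect cube.
  y = -2: RHS = -227 is not a perfect cube.
  y = 3: RHS = 753 is not a perfect cube.
  y = -3: RHS = -759 is not a perfect cube.
Continuing the search up to |y| = 35 finds no solutions either.
No (x, y) in the scanned range satisfies the equation.

No integer solutions with |y| ≤ 35.


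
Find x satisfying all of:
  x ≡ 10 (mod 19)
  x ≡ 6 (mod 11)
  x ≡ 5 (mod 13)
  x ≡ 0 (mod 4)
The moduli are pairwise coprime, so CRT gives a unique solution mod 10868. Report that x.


Product of moduli M = 19 · 11 · 13 · 4 = 10868.
Merge one congruence at a time:
  Start: x ≡ 10 (mod 19).
  Combine with x ≡ 6 (mod 11); new modulus lcm = 209.
    Write x = 10 + 19·t and substitute into x ≡ 6 (mod 11): 19·t ≡ 6 − 10 = -4 (mod 11).
    Reduce coefficients mod 11: 8·t ≡ 7 (mod 11).
    The inverse of 8 mod 11 is 7 (since 8·7 = 56 = 5·11 + 1), so t ≡ 7·7 = 49 ≡ 5 (mod 11).
    Then x = 10 + 19·5 = 105, valid modulo lcm(19, 11) = 209: x ≡ 105 (mod 209).
  Combine with x ≡ 5 (mod 13); new modulus lcm = 2717.
    Write x = 105 + 209·t and substitute into x ≡ 5 (mod 13): 209·t ≡ 5 − 105 = -100 (mod 13).
    Reduce coefficients mod 13: 1·t ≡ 4 (mod 13).
    So t ≡ 4 (mod 13).
    Then x = 105 + 209·4 = 941, valid modulo lcm(209, 13) = 2717: x ≡ 941 (mod 2717).
  Combine with x ≡ 0 (mod 4); new modulus lcm = 10868.
    Write x = 941 + 2717·t and substitute into x ≡ 0 (mod 4): 2717·t ≡ 0 − 941 = -941 (mod 4).
    Reduce coefficients mod 4: 1·t ≡ 3 (mod 4).
    So t ≡ 3 (mod 4).
    Then x = 941 + 2717·3 = 9092, valid modulo lcm(2717, 4) = 10868: x ≡ 9092 (mod 10868).
Verify against each original: 9092 mod 19 = 10, 9092 mod 11 = 6, 9092 mod 13 = 5, 9092 mod 4 = 0.

x ≡ 9092 (mod 10868).


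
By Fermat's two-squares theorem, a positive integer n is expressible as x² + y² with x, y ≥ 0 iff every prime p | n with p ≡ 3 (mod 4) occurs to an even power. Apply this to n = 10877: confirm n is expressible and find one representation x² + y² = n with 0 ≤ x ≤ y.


Step 1: Factor n = 10877 = 73 · 149.
Step 2: Check the mod-4 condition on each prime factor: 73 ≡ 1 (mod 4), exponent 1; 149 ≡ 1 (mod 4), exponent 1.
All primes ≡ 3 (mod 4) appear to even exponent (or don't appear), so by the two-squares theorem n IS expressible as a sum of two squares.
Step 3: Build a representation. Here n = 73 · 149 is a product of primes ≡ 1 (mod 4). Each prime p ≡ 1 (mod 4) is itself a sum of two squares; find a² by testing p − a² for a perfect square:
  73: 73 − 1² = 72, 73 − 2² = 69, 73 − 3² = 64 = 8² ⇒ 73 = 3² + 8².
  149: 149 − 1² = 148, 149 − 2² = 145, 149 − 3² = 140, 149 − 4² = 133, 149 − 5² = 124, 149 − 6² = 113, 149 − 7² = 100 = 10² ⇒ 149 = 7² + 10².
  Combine using the Brahmagupta–Fibonacci identity (a² + b²)(c² + d²) = (ac − bd)² + (ad + bc)² = (ac + bd)² + (ad − bc)²:
  73 · 149 = 10877: from (3² + 8²)(7² + 10²), take (3·7 − 8·10, 3·10 + 8·7) = (21 − 80, 30 + 56) = (-59, 86); dropping signs (only squares matter) gives (59, 86); check 59² + 86² = 3481 + 7396 = 10877 ✓.
Step 4: Order so x ≤ y and verify: 59² + 86² = 3481 + 7396 = 10877 = n. ✓

n = 10877 = 59² + 86² (one valid representation with x ≤ y).


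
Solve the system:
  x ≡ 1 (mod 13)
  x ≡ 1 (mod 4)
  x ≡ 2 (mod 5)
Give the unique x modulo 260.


Moduli 13, 4, 5 are pairwise coprime; by CRT there is a unique solution modulo M = 13 · 4 · 5 = 260.
Solve pairwise, accumulating the modulus:
  Start with x ≡ 1 (mod 13).
  Combine with x ≡ 1 (mod 4): since gcd(13, 4) = 1, we get a unique residue mod 52.
    Write x = 1 + 13·t and substitute into x ≡ 1 (mod 4): 13·t ≡ 1 − 1 = 0 (mod 4).
    Reduce coefficients mod 4: 1·t ≡ 0 (mod 4).
    So t ≡ 0 (mod 4).
    Then x = 1 + 13·0 = 1, valid modulo lcm(13, 4) = 52: x ≡ 1 (mod 52).
  Combine with x ≡ 2 (mod 5): since gcd(52, 5) = 1, we get a unique residue mod 260.
    Write x = 1 + 52·t and substitute into x ≡ 2 (mod 5): 52·t ≡ 2 − 1 = 1 (mod 5).
    Reduce coefficients mod 5: 2·t ≡ 1 (mod 5).
    The inverse of 2 mod 5 is 3 (since 2·3 = 6 = 1·5 + 1), so t ≡ 3·1 = 3 ≡ 3 (mod 5).
    Then x = 1 + 52·3 = 157, valid modulo lcm(52, 5) = 260: x ≡ 157 (mod 260).
Verify: 157 mod 13 = 1 ✓, 157 mod 4 = 1 ✓, 157 mod 5 = 2 ✓.

x ≡ 157 (mod 260).


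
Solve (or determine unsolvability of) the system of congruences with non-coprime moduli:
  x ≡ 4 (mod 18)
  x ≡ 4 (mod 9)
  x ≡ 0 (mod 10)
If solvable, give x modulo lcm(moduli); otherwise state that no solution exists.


Moduli 18, 9, 10 are not pairwise coprime, so CRT works modulo lcm(m_i) when all pairwise compatibility conditions hold.
Pairwise compatibility: gcd(m_i, m_j) must divide a_i - a_j for every pair.
Merge one congruence at a time:
  Start: x ≡ 4 (mod 18).
  Combine with x ≡ 4 (mod 9): gcd(18, 9) = 9; 4 - 4 = 0, which IS divisible by 9, so compatible.
    Write x = 4 + 18·t and substitute into x ≡ 4 (mod 9): 18·t ≡ 4 − 4 = 0 (mod 9).
    Divide the congruence (and modulus) by g = 9: 2·t ≡ 0 (mod 1).
    Modulo 1 every t works; take t = 0.
    Then x = 4 + 18·0 = 4, valid modulo lcm(18, 9) = 18: x ≡ 4 (mod 18).
  Combine with x ≡ 0 (mod 10): gcd(18, 10) = 2; 0 - 4 = -4, which IS divisible by 2, so compatible.
    Write x = 4 + 18·t and substitute into x ≡ 0 (mod 10): 18·t ≡ 0 − 4 = -4 (mod 10).
    Divide the congruence (and modulus) by g = 2: 9·t ≡ -2 (mod 5).
    Reduce coefficients mod 5: 4·t ≡ 3 (mod 5).
    The inverse of 4 mod 5 is 4 (since 4·4 = 16 = 3·5 + 1), so t ≡ 4·3 = 12 ≡ 2 (mod 5).
    Then x = 4 + 18·2 = 40, valid modulo lcm(18, 10) = 90: x ≡ 40 (mod 90).
Verify: 40 mod 18 = 4, 40 mod 9 = 4, 40 mod 10 = 0.

x ≡ 40 (mod 90).


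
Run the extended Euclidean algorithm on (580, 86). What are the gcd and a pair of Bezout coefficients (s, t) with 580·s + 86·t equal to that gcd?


Euclidean algorithm on (580, 86) — divide until remainder is 0:
  580 = 6 · 86 + 64
  86 = 1 · 64 + 22
  64 = 2 · 22 + 20
  22 = 1 · 20 + 2
  20 = 10 · 2 + 0
gcd(580, 86) = 2.
Track Bezout coefficients alongside the remainders: start with r₀ = 580 = a·1 + b·0 (s = 1, t = 0) and r₁ = 86 = a·0 + b·1 (s = 0, t = 1); each new remainder r_{k+1} = r_{k-1} − q_k·r_k inherits s_{k+1} = s_{k-1} − q_k·s_k, t_{k+1} = t_{k-1} − q_k·t_k, so r_k = a·s_k + b·t_k at every step:
  q = 6: r = 64, s = 1 − 6·0 = 1, t = 0 − 6·1 = -6  (check: 580·1 + 86·(-6) = 64)
  q = 1: r = 22, s = 0 − 1·1 = -1, t = 1 − 1·(-6) = 7  (check: 580·(-1) + 86·7 = 22)
  q = 2: r = 20, s = 1 − 2·(-1) = 3, t = -6 − 2·7 = -20  (check: 580·3 + 86·(-20) = 20)
  q = 1: r = 2, s = -1 − 1·3 = -4, t = 7 − 1·(-20) = 27  (check: 580·(-4) + 86·27 = 2)
The row with r = 2 (the gcd) gives the Bezout coefficients s = -4, t = 27.
Result: 580 · (-4) + 86 · (27) = 2.

gcd(580, 86) = 2; s = -4, t = 27 (check: 580·(-4) + 86·27 = 2).


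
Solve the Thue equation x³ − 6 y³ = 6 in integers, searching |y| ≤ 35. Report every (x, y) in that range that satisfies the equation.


The equation is x³ - 6y³ = 6. For fixed y, x³ = 6·y³ + 6, so a solution requires the RHS to be a perfect cube.
Strategy: iterate y from -35 to 35, compute RHS = 6·y³ + 6, and check whether it is a (positive or negative) perfect cube.
Check small values of y:
  y = 0: RHS = 6 is not a perfect cube.
  y = 1: RHS = 12 is not a perfect cube.
  y = -1: RHS = 0 = (0)³ ⇒ x = 0 works.
  y = 2: RHS = 54 is not a perfect cube.
  y = -2: RHS = -42 is not a perfect cube.
  y = 3: RHS = 168 is not a perfect cube.
  y = -3: RHS = -156 is not a perfect cube.
Continuing the search up to |y| = 35 finds no further solutions beyond those listed.
Collected solutions: (0, -1).

Solutions (with |y| ≤ 35): (0, -1).


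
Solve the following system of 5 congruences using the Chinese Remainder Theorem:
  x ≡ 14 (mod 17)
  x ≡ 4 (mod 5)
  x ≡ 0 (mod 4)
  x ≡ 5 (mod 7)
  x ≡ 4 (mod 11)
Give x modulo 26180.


Product of moduli M = 17 · 5 · 4 · 7 · 11 = 26180.
Merge one congruence at a time:
  Start: x ≡ 14 (mod 17).
  Combine with x ≡ 4 (mod 5); new modulus lcm = 85.
    Write x = 14 + 17·t and substitute into x ≡ 4 (mod 5): 17·t ≡ 4 − 14 = -10 (mod 5).
    Reduce coefficients mod 5: 2·t ≡ 0 (mod 5).
    The inverse of 2 mod 5 is 3 (since 2·3 = 6 = 1·5 + 1), so t ≡ 3·0 = 0 ≡ 0 (mod 5).
    Then x = 14 + 17·0 = 14, valid modulo lcm(17, 5) = 85: x ≡ 14 (mod 85).
  Combine with x ≡ 0 (mod 4); new modulus lcm = 340.
    Write x = 14 + 85·t and substitute into x ≡ 0 (mod 4): 85·t ≡ 0 − 14 = -14 (mod 4).
    Reduce coefficients mod 4: 1·t ≡ 2 (mod 4).
    So t ≡ 2 (mod 4).
    Then x = 14 + 85·2 = 184, valid modulo lcm(85, 4) = 340: x ≡ 184 (mod 340).
  Combine with x ≡ 5 (mod 7); new modulus lcm = 2380.
    Write x = 184 + 340·t and substitute into x ≡ 5 (mod 7): 340·t ≡ 5 − 184 = -179 (mod 7).
    Reduce coefficients mod 7: 4·t ≡ 3 (mod 7).
    The inverse of 4 mod 7 is 2 (since 4·2 = 8 = 1·7 + 1), so t ≡ 2·3 = 6 ≡ 6 (mod 7).
    Then x = 184 + 340·6 = 2224, valid modulo lcm(340, 7) = 2380: x ≡ 2224 (mod 2380).
  Combine with x ≡ 4 (mod 11); new modulus lcm = 26180.
    Write x = 2224 + 2380·t and substitute into x ≡ 4 (mod 11): 2380·t ≡ 4 − 2224 = -2220 (mod 11).
    Reduce coefficients mod 11: 4·t ≡ 2 (mod 11).
    The inverse of 4 mod 11 is 3 (since 4·3 = 12 = 1·11 + 1), so t ≡ 3·2 = 6 ≡ 6 (mod 11).
    Then x = 2224 + 2380·6 = 16504, valid modulo lcm(2380, 11) = 26180: x ≡ 16504 (mod 26180).
Verify against each original: 16504 mod 17 = 14, 16504 mod 5 = 4, 16504 mod 4 = 0, 16504 mod 7 = 5, 16504 mod 11 = 4.

x ≡ 16504 (mod 26180).


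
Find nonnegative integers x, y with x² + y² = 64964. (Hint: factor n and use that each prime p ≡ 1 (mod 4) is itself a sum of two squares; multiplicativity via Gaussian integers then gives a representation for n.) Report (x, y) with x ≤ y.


Step 1: Factor n = 64964 = 2^2 · 109 · 149.
Step 2: Check the mod-4 condition on each prime factor: 2 = 2 (special); 109 ≡ 1 (mod 4), exponent 1; 149 ≡ 1 (mod 4), exponent 1.
All primes ≡ 3 (mod 4) appear to even exponent (or don't appear), so by the two-squares theorem n IS expressible as a sum of two squares.
Step 3: Build a representation. Group n = k² · m with k = 2 and m = 109 · 149 = 16241 (a product of primes ≡ 1 (mod 4)); a representation of m scales to one of n via (k·x)² + (k·y)² = k²(x² + y²). Each prime p ≡ 1 (mod 4) is itself a sum of two squares; find a² by testing p − a² for a perfect square:
  109: 109 − 1² = 108, 109 − 2² = 105, 109 − 3² = 100 = 10² ⇒ 109 = 3² + 10².
  149: 149 − 1² = 148, 149 − 2² = 145, 149 − 3² = 140, 149 − 4² = 133, 149 − 5² = 124, 149 − 6² = 113, 149 − 7² = 100 = 10² ⇒ 149 = 7² + 10².
  Combine using the Brahmagupta–Fibonacci identity (a² + b²)(c² + d²) = (ac − bd)² + (ad + bc)² = (ac + bd)² + (ad − bc)²:
  109 · 149 = 16241: from (3² + 10²)(7² + 10²), take (3·7 − 10·10, 3·10 + 10·7) = (21 − 100, 30 + 70) = (-79, 100); dropping signs (only squares matter) gives (79, 100); check 79² + 100² = 6241 + 10000 = 16241 ✓.
  Scale by k = 2: (2·79, 2·100) = (158, 200).
Step 4: Order so x ≤ y and verify: 158² + 200² = 24964 + 40000 = 64964 = n. ✓

n = 64964 = 158² + 200² (one valid representation with x ≤ y).


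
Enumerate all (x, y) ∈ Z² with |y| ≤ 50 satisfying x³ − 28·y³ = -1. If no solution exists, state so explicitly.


The equation is x³ - 28y³ = -1. For fixed y, x³ = 28·y³ − 1, so a solution requires the RHS to be a perfect cube.
Strategy: iterate y from -50 to 50, compute RHS = 28·y³ − 1, and check whether it is a (positive or negative) perfect cube.
Check small values of y:
  y = 0: RHS = -1 = (-1)³ ⇒ x = -1 works.
  y = 1: RHS = 27 = (3)³ ⇒ x = 3 works.
  y = -1: RHS = -29 is not a perfect cube.
  y = 2: RHS = 223 is not a perfect cube.
  y = -2: RHS = -225 is not a perfect cube.
  y = 3: RHS = 755 is not a perfect cube.
  y = -3: RHS = -757 is not a perfect cube.
Continuing the search up to |y| = 50 finds no further solutions beyond those listed.
Collected solutions: (-1, 0), (3, 1).

Solutions (with |y| ≤ 50): (-1, 0), (3, 1).


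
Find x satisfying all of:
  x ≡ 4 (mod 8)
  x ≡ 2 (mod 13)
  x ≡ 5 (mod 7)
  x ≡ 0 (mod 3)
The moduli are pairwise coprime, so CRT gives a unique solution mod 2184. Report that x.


Product of moduli M = 8 · 13 · 7 · 3 = 2184.
Merge one congruence at a time:
  Start: x ≡ 4 (mod 8).
  Combine with x ≡ 2 (mod 13); new modulus lcm = 104.
    Write x = 4 + 8·t and substitute into x ≡ 2 (mod 13): 8·t ≡ 2 − 4 = -2 (mod 13).
    Reduce coefficients mod 13: 8·t ≡ 11 (mod 13).
    The inverse of 8 mod 13 is 5 (since 8·5 = 40 = 3·13 + 1), so t ≡ 5·11 = 55 ≡ 3 (mod 13).
    Then x = 4 + 8·3 = 28, valid modulo lcm(8, 13) = 104: x ≡ 28 (mod 104).
  Combine with x ≡ 5 (mod 7); new modulus lcm = 728.
    Write x = 28 + 104·t and substitute into x ≡ 5 (mod 7): 104·t ≡ 5 − 28 = -23 (mod 7).
    Reduce coefficients mod 7: 6·t ≡ 5 (mod 7).
    The inverse of 6 mod 7 is 6 (since 6·6 = 36 = 5·7 + 1), so t ≡ 6·5 = 30 ≡ 2 (mod 7).
    Then x = 28 + 104·2 = 236, valid modulo lcm(104, 7) = 728: x ≡ 236 (mod 728).
  Combine with x ≡ 0 (mod 3); new modulus lcm = 2184.
    Write x = 236 + 728·t and substitute into x ≡ 0 (mod 3): 728·t ≡ 0 − 236 = -236 (mod 3).
    Reduce coefficients mod 3: 2·t ≡ 1 (mod 3).
    The inverse of 2 mod 3 is 2 (since 2·2 = 4 = 1·3 + 1), so t ≡ 2·1 = 2 ≡ 2 (mod 3).
    Then x = 236 + 728·2 = 1692, valid modulo lcm(728, 3) = 2184: x ≡ 1692 (mod 2184).
Verify against each original: 1692 mod 8 = 4, 1692 mod 13 = 2, 1692 mod 7 = 5, 1692 mod 3 = 0.

x ≡ 1692 (mod 2184).


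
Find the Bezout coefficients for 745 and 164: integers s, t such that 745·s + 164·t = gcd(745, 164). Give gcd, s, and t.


Euclidean algorithm on (745, 164) — divide until remainder is 0:
  745 = 4 · 164 + 89
  164 = 1 · 89 + 75
  89 = 1 · 75 + 14
  75 = 5 · 14 + 5
  14 = 2 · 5 + 4
  5 = 1 · 4 + 1
  4 = 4 · 1 + 0
gcd(745, 164) = 1.
Track Bezout coefficients alongside the remainders: start with r₀ = 745 = a·1 + b·0 (s = 1, t = 0) and r₁ = 164 = a·0 + b·1 (s = 0, t = 1); each new remainder r_{k+1} = r_{k-1} − q_k·r_k inherits s_{k+1} = s_{k-1} − q_k·s_k, t_{k+1} = t_{k-1} − q_k·t_k, so r_k = a·s_k + b·t_k at every step:
  q = 4: r = 89, s = 1 − 4·0 = 1, t = 0 − 4·1 = -4  (check: 745·1 + 164·(-4) = 89)
  q = 1: r = 75, s = 0 − 1·1 = -1, t = 1 − 1·(-4) = 5  (check: 745·(-1) + 164·5 = 75)
  q = 1: r = 14, s = 1 − 1·(-1) = 2, t = -4 − 1·5 = -9  (check: 745·2 + 164·(-9) = 14)
  q = 5: r = 5, s = -1 − 5·2 = -11, t = 5 − 5·(-9) = 50  (check: 745·(-11) + 164·50 = 5)
  q = 2: r = 4, s = 2 − 2·(-11) = 24, t = -9 − 2·50 = -109  (check: 745·24 + 164·(-109) = 4)
  q = 1: r = 1, s = -11 − 1·24 = -35, t = 50 − 1·(-109) = 159  (check: 745·(-35) + 164·159 = 1)
The row with r = 1 (the gcd) gives the Bezout coefficients s = -35, t = 159.
Result: 745 · (-35) + 164 · (159) = 1.

gcd(745, 164) = 1; s = -35, t = 159 (check: 745·(-35) + 164·159 = 1).


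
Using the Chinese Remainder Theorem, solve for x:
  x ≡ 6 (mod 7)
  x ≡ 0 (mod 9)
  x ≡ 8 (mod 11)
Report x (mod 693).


Moduli 7, 9, 11 are pairwise coprime; by CRT there is a unique solution modulo M = 7 · 9 · 11 = 693.
Solve pairwise, accumulating the modulus:
  Start with x ≡ 6 (mod 7).
  Combine with x ≡ 0 (mod 9): since gcd(7, 9) = 1, we get a unique residue mod 63.
    Write x = 6 + 7·t and substitute into x ≡ 0 (mod 9): 7·t ≡ 0 − 6 = -6 (mod 9).
    Reduce coefficients mod 9: 7·t ≡ 3 (mod 9).
    The inverse of 7 mod 9 is 4 (since 7·4 = 28 = 3·9 + 1), so t ≡ 4·3 = 12 ≡ 3 (mod 9).
    Then x = 6 + 7·3 = 27, valid modulo lcm(7, 9) = 63: x ≡ 27 (mod 63).
  Combine with x ≡ 8 (mod 11): since gcd(63, 11) = 1, we get a unique residue mod 693.
    Write x = 27 + 63·t and substitute into x ≡ 8 (mod 11): 63·t ≡ 8 − 27 = -19 (mod 11).
    Reduce coefficients mod 11: 8·t ≡ 3 (mod 11).
    The inverse of 8 mod 11 is 7 (since 8·7 = 56 = 5·11 + 1), so t ≡ 7·3 = 21 ≡ 10 (mod 11).
    Then x = 27 + 63·10 = 657, valid modulo lcm(63, 11) = 693: x ≡ 657 (mod 693).
Verify: 657 mod 7 = 6 ✓, 657 mod 9 = 0 ✓, 657 mod 11 = 8 ✓.

x ≡ 657 (mod 693).


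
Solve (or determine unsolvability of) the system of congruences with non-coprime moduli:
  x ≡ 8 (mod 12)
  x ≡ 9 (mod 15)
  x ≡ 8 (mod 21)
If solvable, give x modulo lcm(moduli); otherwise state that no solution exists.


Moduli 12, 15, 21 are not pairwise coprime, so CRT works modulo lcm(m_i) when all pairwise compatibility conditions hold.
Pairwise compatibility: gcd(m_i, m_j) must divide a_i - a_j for every pair.
Merge one congruence at a time:
  Start: x ≡ 8 (mod 12).
  Combine with x ≡ 9 (mod 15): gcd(12, 15) = 3, and 9 - 8 = 1 is NOT divisible by 3.
    ⇒ system is inconsistent (no integer solution).

No solution (the system is inconsistent).


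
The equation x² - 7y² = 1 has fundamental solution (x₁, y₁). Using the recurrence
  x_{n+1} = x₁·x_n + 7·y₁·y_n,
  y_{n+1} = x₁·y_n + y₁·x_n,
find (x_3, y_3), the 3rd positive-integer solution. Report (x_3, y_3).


Step 1: Find the fundamental solution (x₁, y₁) of x² - 7y² = 1.
  Expand √7 as a continued fraction. a₀ = ⌊√7⌋ = 2; iterate m_{k+1} = d_k·a_k − m_k, d_{k+1} = (7 − m_{k+1}²)/d_k, a_{k+1} = ⌊(a₀ + m_{k+1})/d_{k+1}⌋ (starting m₀ = 0, d₀ = 1), with convergents p_k = a_k·p_{k-1} + p_{k-2}, q_k = a_k·q_{k-1} + q_{k-2} (p₋₁ = 1, q₋₁ = 0):
  k = 0: a₀ = 2; p₀/q₀ = 2/1; p₀² − 7·q₀² = 4 − 7 = -3.
  k = 1: m = 2, d = 3, a = ⌊(2 + 2)/3⌋ = 1; p/q = (1·2 + 1)/(1·1 + 0) = 3/1; p² − 7·q² = 9 − 7 = 2.
  k = 2: m = 1, d = 2, a = ⌊(2 + 1)/2⌋ = 1; p/q = (1·3 + 2)/(1·1 + 1) = 5/2; p² − 7·q² = 25 − 28 = -3.
  k = 3: m = 1, d = 3, a = ⌊(2 + 1)/3⌋ = 1; p/q = (1·5 + 3)/(1·2 + 1) = 8/3; p² − 7·q² = 64 − 63 = 1.
  The first convergent with p² − 7·q² = 1 gives the fundamental solution (x₁, y₁) = (8, 3).
Step 2: Apply the recurrence (x_{n+1}, y_{n+1}) = (x₁x_n + 7y₁y_n, x₁y_n + y₁x_n) repeatedly.
  From (x_1, y_1) = (8, 3): x_2 = 8·8 + 7·3·3 = 127; y_2 = 8·3 + 3·8 = 48.
  From (x_2, y_2) = (127, 48): x_3 = 8·127 + 7·3·48 = 2024; y_3 = 8·48 + 3·127 = 765.
Step 3: Verify x_3² - 7·y_3² = 4096576 - 4096575 = 1 (should be 1). ✓

(x_1, y_1) = (8, 3); (x_3, y_3) = (2024, 765).


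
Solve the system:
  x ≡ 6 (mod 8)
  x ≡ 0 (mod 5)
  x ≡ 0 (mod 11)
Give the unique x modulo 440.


Moduli 8, 5, 11 are pairwise coprime; by CRT there is a unique solution modulo M = 8 · 5 · 11 = 440.
Solve pairwise, accumulating the modulus:
  Start with x ≡ 6 (mod 8).
  Combine with x ≡ 0 (mod 5): since gcd(8, 5) = 1, we get a unique residue mod 40.
    Write x = 6 + 8·t and substitute into x ≡ 0 (mod 5): 8·t ≡ 0 − 6 = -6 (mod 5).
    Reduce coefficients mod 5: 3·t ≡ 4 (mod 5).
    The inverse of 3 mod 5 is 2 (since 3·2 = 6 = 1·5 + 1), so t ≡ 2·4 = 8 ≡ 3 (mod 5).
    Then x = 6 + 8·3 = 30, valid modulo lcm(8, 5) = 40: x ≡ 30 (mod 40).
  Combine with x ≡ 0 (mod 11): since gcd(40, 11) = 1, we get a unique residue mod 440.
    Write x = 30 + 40·t and substitute into x ≡ 0 (mod 11): 40·t ≡ 0 − 30 = -30 (mod 11).
    Reduce coefficients mod 11: 7·t ≡ 3 (mod 11).
    The inverse of 7 mod 11 is 8 (since 7·8 = 56 = 5·11 + 1), so t ≡ 8·3 = 24 ≡ 2 (mod 11).
    Then x = 30 + 40·2 = 110, valid modulo lcm(40, 11) = 440: x ≡ 110 (mod 440).
Verify: 110 mod 8 = 6 ✓, 110 mod 5 = 0 ✓, 110 mod 11 = 0 ✓.

x ≡ 110 (mod 440).


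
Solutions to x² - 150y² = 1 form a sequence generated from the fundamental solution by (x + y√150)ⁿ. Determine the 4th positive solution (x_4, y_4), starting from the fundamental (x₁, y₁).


Step 1: Find the fundamental solution (x₁, y₁) of x² - 150y² = 1.
  Expand √150 as a continued fraction. a₀ = ⌊√150⌋ = 12; iterate m_{k+1} = d_k·a_k − m_k, d_{k+1} = (150 − m_{k+1}²)/d_k, a_{k+1} = ⌊(a₀ + m_{k+1})/d_{k+1}⌋ (starting m₀ = 0, d₀ = 1), with convergents p_k = a_k·p_{k-1} + p_{k-2}, q_k = a_k·q_{k-1} + q_{k-2} (p₋₁ = 1, q₋₁ = 0):
  k = 0: a₀ = 12; p₀/q₀ = 12/1; p₀² − 150·q₀² = 144 − 150 = -6.
  k = 1: m = 12, d = 6, a = ⌊(12 + 12)/6⌋ = 4; p/q = (4·12 + 1)/(4·1 + 0) = 49/4; p² − 150·q² = 2401 − 2400 = 1.
  The first convergent with p² − 150·q² = 1 gives the fundamental solution (x₁, y₁) = (49, 4).
Step 2: Apply the recurrence (x_{n+1}, y_{n+1}) = (x₁x_n + 150y₁y_n, x₁y_n + y₁x_n) repeatedly.
  From (x_1, y_1) = (49, 4): x_2 = 49·49 + 150·4·4 = 4801; y_2 = 49·4 + 4·49 = 392.
  From (x_2, y_2) = (4801, 392): x_3 = 49·4801 + 150·4·392 = 470449; y_3 = 49·392 + 4·4801 = 38412.
  From (x_3, y_3) = (470449, 38412): x_4 = 49·470449 + 150·4·38412 = 46099201; y_4 = 49·38412 + 4·470449 = 3763984.
Step 3: Verify x_4² - 150·y_4² = 2125136332838401 - 2125136332838400 = 1 (should be 1). ✓

(x_1, y_1) = (49, 4); (x_4, y_4) = (46099201, 3763984).


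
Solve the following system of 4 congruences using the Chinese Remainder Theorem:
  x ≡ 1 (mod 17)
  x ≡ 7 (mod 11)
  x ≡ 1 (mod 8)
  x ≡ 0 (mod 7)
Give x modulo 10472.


Product of moduli M = 17 · 11 · 8 · 7 = 10472.
Merge one congruence at a time:
  Start: x ≡ 1 (mod 17).
  Combine with x ≡ 7 (mod 11); new modulus lcm = 187.
    Write x = 1 + 17·t and substitute into x ≡ 7 (mod 11): 17·t ≡ 7 − 1 = 6 (mod 11).
    Reduce coefficients mod 11: 6·t ≡ 6 (mod 11).
    The inverse of 6 mod 11 is 2 (since 6·2 = 12 = 1·11 + 1), so t ≡ 2·6 = 12 ≡ 1 (mod 11).
    Then x = 1 + 17·1 = 18, valid modulo lcm(17, 11) = 187: x ≡ 18 (mod 187).
  Combine with x ≡ 1 (mod 8); new modulus lcm = 1496.
    Write x = 18 + 187·t and substitute into x ≡ 1 (mod 8): 187·t ≡ 1 − 18 = -17 (mod 8).
    Reduce coefficients mod 8: 3·t ≡ 7 (mod 8).
    The inverse of 3 mod 8 is 3 (since 3·3 = 9 = 1·8 + 1), so t ≡ 3·7 = 21 ≡ 5 (mod 8).
    Then x = 18 + 187·5 = 953, valid modulo lcm(187, 8) = 1496: x ≡ 953 (mod 1496).
  Combine with x ≡ 0 (mod 7); new modulus lcm = 10472.
    Write x = 953 + 1496·t and substitute into x ≡ 0 (mod 7): 1496·t ≡ 0 − 953 = -953 (mod 7).
    Reduce coefficients mod 7: 5·t ≡ 6 (mod 7).
    The inverse of 5 mod 7 is 3 (since 5·3 = 15 = 2·7 + 1), so t ≡ 3·6 = 18 ≡ 4 (mod 7).
    Then x = 953 + 1496·4 = 6937, valid modulo lcm(1496, 7) = 10472: x ≡ 6937 (mod 10472).
Verify against each original: 6937 mod 17 = 1, 6937 mod 11 = 7, 6937 mod 8 = 1, 6937 mod 7 = 0.

x ≡ 6937 (mod 10472).


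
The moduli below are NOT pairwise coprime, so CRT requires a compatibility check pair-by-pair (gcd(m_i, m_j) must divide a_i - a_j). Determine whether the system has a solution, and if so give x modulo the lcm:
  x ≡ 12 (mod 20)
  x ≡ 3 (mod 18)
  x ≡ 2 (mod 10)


Moduli 20, 18, 10 are not pairwise coprime, so CRT works modulo lcm(m_i) when all pairwise compatibility conditions hold.
Pairwise compatibility: gcd(m_i, m_j) must divide a_i - a_j for every pair.
Merge one congruence at a time:
  Start: x ≡ 12 (mod 20).
  Combine with x ≡ 3 (mod 18): gcd(20, 18) = 2, and 3 - 12 = -9 is NOT divisible by 2.
    ⇒ system is inconsistent (no integer solution).

No solution (the system is inconsistent).


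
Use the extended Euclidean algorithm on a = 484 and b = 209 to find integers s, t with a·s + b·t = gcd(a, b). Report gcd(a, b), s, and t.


Euclidean algorithm on (484, 209) — divide until remainder is 0:
  484 = 2 · 209 + 66
  209 = 3 · 66 + 11
  66 = 6 · 11 + 0
gcd(484, 209) = 11.
Track Bezout coefficients alongside the remainders: start with r₀ = 484 = a·1 + b·0 (s = 1, t = 0) and r₁ = 209 = a·0 + b·1 (s = 0, t = 1); each new remainder r_{k+1} = r_{k-1} − q_k·r_k inherits s_{k+1} = s_{k-1} − q_k·s_k, t_{k+1} = t_{k-1} − q_k·t_k, so r_k = a·s_k + b·t_k at every step:
  q = 2: r = 66, s = 1 − 2·0 = 1, t = 0 − 2·1 = -2  (check: 484·1 + 209·(-2) = 66)
  q = 3: r = 11, s = 0 − 3·1 = -3, t = 1 − 3·(-2) = 7  (check: 484·(-3) + 209·7 = 11)
The row with r = 11 (the gcd) gives the Bezout coefficients s = -3, t = 7.
Result: 484 · (-3) + 209 · (7) = 11.

gcd(484, 209) = 11; s = -3, t = 7 (check: 484·(-3) + 209·7 = 11).


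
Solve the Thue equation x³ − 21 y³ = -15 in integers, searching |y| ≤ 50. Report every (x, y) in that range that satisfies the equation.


The equation is x³ - 21y³ = -15. For fixed y, x³ = 21·y³ − 15, so a solution requires the RHS to be a perfect cube.
Strategy: iterate y from -50 to 50, compute RHS = 21·y³ − 15, and check whether it is a (positive or negative) perfect cube.
Check small values of y:
  y = 0: RHS = -15 is not a perfect cube.
  y = 1: RHS = 6 is not a perfect cube.
  y = -1: RHS = -36 is not a perfect cube.
  y = 2: RHS = 153 is not a perfect cube.
  y = -2: RHS = -183 is not a perfect cube.
  y = 3: RHS = 552 is not a perfect cube.
  y = -3: RHS = -582 is not a perfect cube.
Continuing the search up to |y| = 50 finds no solutions either.
No (x, y) in the scanned range satisfies the equation.

No integer solutions with |y| ≤ 50.
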